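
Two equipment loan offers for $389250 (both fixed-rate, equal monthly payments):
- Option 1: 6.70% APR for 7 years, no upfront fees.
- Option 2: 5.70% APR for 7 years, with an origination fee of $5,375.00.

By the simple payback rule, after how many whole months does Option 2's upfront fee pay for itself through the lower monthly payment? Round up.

29 months

Option 1: monthly rate = 6.7%/12 = 0.0055833; payment = 389,250 × 0.0055833 / (1 − (1+0.0055833)^−84) = $5,817.91.
Option 2: monthly rate = 5.7%/12 = 0.0047500; payment = 389,250 × 0.0047500 / (1 − (1+0.0047500)^−84) = $5,630.56.
Monthly savings = $5,817.91 − $5,630.56 = $187.35.
Break-even = $5,375.00 / $187.35 = 28.69 → 29 months.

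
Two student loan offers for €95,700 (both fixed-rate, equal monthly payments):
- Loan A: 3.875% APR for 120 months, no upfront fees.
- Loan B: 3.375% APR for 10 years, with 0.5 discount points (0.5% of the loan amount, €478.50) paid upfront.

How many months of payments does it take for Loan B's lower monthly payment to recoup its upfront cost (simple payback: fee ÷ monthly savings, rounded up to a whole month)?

22 months

Loan A: at 3.875% the monthly rate is 0.0032292, so the payment is 95,700 × 0.0032292 / (1 − 1.0032292^−120) = €963.24.
Loan B: monthly rate = 3.375%/12 = 0.0028125; payment = 95,700 × 0.0028125 / (1 − (1+0.0028125)^−120) = €940.74.
Monthly savings = €963.24 − €940.74 = €22.50.
Break-even = €478.50 / €22.50 = 21.27 → 22 months.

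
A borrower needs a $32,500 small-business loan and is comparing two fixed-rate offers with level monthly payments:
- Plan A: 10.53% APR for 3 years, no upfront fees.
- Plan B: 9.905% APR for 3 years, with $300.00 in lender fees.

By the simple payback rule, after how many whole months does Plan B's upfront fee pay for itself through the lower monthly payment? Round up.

32 months

Plan A: monthly rate = 10.53%/12 = 0.0087750; payment = 32,500 × 0.0087750 / (1 − (1+0.0087750)^−36) = $1,056.79.
Plan B: monthly rate = 9.905%/12 = 0.0082542; payment = 32,500 × 0.0082542 / (1 − (1+0.0082542)^−36) = $1,047.23.
Monthly savings = $1,056.79 − $1,047.23 = $9.56.
Break-even = $300.00 / $9.56 = 31.38 → 32 months.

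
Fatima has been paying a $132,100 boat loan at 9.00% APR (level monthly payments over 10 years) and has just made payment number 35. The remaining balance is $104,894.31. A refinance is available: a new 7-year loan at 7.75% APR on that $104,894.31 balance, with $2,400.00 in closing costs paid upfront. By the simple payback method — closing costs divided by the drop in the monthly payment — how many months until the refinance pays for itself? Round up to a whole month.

47 months

Current payment = 132,100 × 9%/12 / (1 − (1+0.0075000)^−120) = $1,673.39.
Refinanced payment = 104,894.31 × 0.0064583 / (1 − (1+0.0064583)^−84) = $1,621.87.
Monthly savings = $1,673.39 − $1,621.87 = $51.52.
Break-even = $2,400.00 / $51.52 = 46.58 → 47 months.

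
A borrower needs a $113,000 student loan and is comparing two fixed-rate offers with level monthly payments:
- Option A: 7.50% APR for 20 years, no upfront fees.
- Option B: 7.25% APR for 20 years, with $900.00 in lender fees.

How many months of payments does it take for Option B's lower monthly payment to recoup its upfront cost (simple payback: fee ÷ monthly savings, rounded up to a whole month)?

53 months

Option A: at 7.50% the monthly rate is 0.0062500, so the payment is 113,000 × 0.0062500 / (1 − 1.0062500^−240) = $910.32.
Option B: monthly rate = 7.25%/12 = 0.0060417; payment = 113,000 × 0.0060417 / (1 − (1+0.0060417)^−240) = $893.12.
Monthly savings = $910.32 − $893.12 = $17.20.
Break-even = $900.00 / $17.20 = 52.33 → 53 months.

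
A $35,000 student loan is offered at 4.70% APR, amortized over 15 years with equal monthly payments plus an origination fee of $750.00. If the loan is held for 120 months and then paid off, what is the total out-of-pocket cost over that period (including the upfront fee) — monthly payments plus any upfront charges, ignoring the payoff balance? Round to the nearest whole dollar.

$33,311

At 4.70% the monthly rate is 0.0039167, so the payment is 35,000 × 0.0039167 / (1 − 1.0039167^−180) = $271.34.
Total outlay = 120 × $271.34 + $750.00 = $33,310.80.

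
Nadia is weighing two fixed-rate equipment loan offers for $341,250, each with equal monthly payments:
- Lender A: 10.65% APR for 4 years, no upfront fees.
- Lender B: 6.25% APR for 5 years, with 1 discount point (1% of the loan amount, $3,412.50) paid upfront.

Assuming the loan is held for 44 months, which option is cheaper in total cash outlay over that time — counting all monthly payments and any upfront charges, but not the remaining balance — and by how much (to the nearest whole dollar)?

Lender B by $90,080

Lender A: monthly rate = 10.65%/12 = 0.0088750; payment = 341,250 × 0.0088750 / (1 − (1+0.0088750)^−48) = $8,761.89.
Lender B: at 6.25% the monthly rate is 0.0052083, so the payment is 341,250 × 0.0052083 / (1 − 1.0052083^−60) = $6,637.06.
Over 44 months: Lender A costs 44 × $8,761.89 = $385,523.16; Lender B costs 44 × $6,637.06 + $3,412.50 = $295,443.14.
Lender B is cheaper by $385,523.16 − $295,443.14 = $90,080.02.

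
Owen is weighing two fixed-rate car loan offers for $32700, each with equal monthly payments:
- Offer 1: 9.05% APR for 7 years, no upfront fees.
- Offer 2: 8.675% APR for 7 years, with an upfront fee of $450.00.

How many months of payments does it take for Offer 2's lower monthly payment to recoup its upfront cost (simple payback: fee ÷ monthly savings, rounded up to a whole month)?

Offer 1: monthly rate = 9.05%/12 = 0.0075417; payment = 32,700 × 0.0075417 / (1 − (1+0.0075417)^−84) = $526.94.
Offer 2: at 8.675% the monthly rate is 0.0072292, so the payment is 32,700 × 0.0072292 / (1 − 1.0072292^−84) = $520.74.
Monthly savings = $526.94 − $520.74 = $6.20.
Break-even = $450.00 / $6.20 = 72.58 → 73 months.

73 months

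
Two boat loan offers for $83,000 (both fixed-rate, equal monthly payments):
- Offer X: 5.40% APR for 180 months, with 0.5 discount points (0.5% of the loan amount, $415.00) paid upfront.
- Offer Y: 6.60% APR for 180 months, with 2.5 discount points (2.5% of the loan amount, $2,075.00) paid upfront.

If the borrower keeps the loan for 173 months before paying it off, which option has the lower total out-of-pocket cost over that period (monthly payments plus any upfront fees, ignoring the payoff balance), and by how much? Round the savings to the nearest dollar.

Offer X: monthly rate = 5.4%/12 = 0.0045000; payment = 83,000 × 0.0045000 / (1 − (1+0.0045000)^−180) = $673.78.
Offer Y: at 6.60% the monthly rate is 0.0055000, so the payment is 83,000 × 0.0055000 / (1 − 1.0055000^−180) = $727.59.
Over 173 months: Offer X costs 173 × $673.78 + $415.00 = $116,978.94; Offer Y costs 173 × $727.59 + $2,075.00 = $127,948.07.
Offer X is cheaper by $127,948.07 − $116,978.94 = $10,969.13.

Offer X by $10,969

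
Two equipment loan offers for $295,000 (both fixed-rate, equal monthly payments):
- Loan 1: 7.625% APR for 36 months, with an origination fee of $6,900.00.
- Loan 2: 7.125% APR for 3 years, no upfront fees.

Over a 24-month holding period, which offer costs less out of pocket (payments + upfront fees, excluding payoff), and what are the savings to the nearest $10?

Loan 1: monthly rate = 7.625%/12 = 0.0063542; payment = 295,000 × 0.0063542 / (1 − (1+0.0063542)^−36) = $9,193.28.
Loan 2: monthly rate = 7.125%/12 = 0.0059375; payment = 295,000 × 0.0059375 / (1 − (1+0.0059375)^−36) = $9,125.61.
Over 24 months: Loan 1 costs 24 × $9,193.28 + $6,900.00 = $227,538.72; Loan 2 costs 24 × $9,125.61 = $219,014.64.
Loan 2 is cheaper by $227,538.72 − $219,014.64 = $8,524.08.

Loan 2 by $8,520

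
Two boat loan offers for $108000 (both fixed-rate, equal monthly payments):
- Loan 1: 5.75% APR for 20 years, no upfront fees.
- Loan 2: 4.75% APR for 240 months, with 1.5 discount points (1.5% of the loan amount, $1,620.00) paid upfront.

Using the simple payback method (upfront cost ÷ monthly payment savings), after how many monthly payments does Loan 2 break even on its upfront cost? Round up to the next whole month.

Loan 1: at 5.75% the monthly rate is 0.0047917, so the payment is 108,000 × 0.0047917 / (1 − 1.0047917^−240) = $758.25.
Loan 2: at 4.75% the monthly rate is 0.0039583, so the payment is 108,000 × 0.0039583 / (1 − 1.0039583^−240) = $697.92.
Monthly savings = $758.25 − $697.92 = $60.33.
Break-even = $1,620.00 / $60.33 = 26.85 → 27 months.

27 months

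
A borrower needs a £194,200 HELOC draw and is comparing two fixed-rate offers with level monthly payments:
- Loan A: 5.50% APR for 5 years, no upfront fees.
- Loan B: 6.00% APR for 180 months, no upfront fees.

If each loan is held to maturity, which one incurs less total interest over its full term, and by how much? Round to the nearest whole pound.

Loan A: at 5.50% the monthly rate is 0.0045833, so the payment is 194,200 × 0.0045833 / (1 − 1.0045833^−60) = £3,709.45.
Total interest on Loan A = 60 × £3,709.45 − £194,200 = £28,367.00.
Loan B: monthly rate = 6%/12 = 0.0050000; payment = 194,200 × 0.0050000 / (1 − (1+0.0050000)^−180) = £1,638.77.
Total interest on Loan B = 180 × £1,638.77 − £194,200 = £100,778.60.
Loan A is lower by £72,411.60.

Loan A by £72,412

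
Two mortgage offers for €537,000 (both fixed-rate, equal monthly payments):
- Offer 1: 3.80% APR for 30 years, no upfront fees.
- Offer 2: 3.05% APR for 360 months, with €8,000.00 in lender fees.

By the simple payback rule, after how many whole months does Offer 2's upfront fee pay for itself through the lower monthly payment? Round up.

Offer 1: monthly rate = 3.8%/12 = 0.0031667; payment = 537,000 × 0.0031667 / (1 − (1+0.0031667)^−360) = €2,502.19.
Offer 2: monthly rate = 3.05%/12 = 0.0025417; payment = 537,000 × 0.0025417 / (1 − (1+0.0025417)^−360) = €2,278.52.
Monthly savings = €2,502.19 − €2,278.52 = €223.67.
Break-even = €8,000.00 / €223.67 = 35.77 → 36 months.

36 months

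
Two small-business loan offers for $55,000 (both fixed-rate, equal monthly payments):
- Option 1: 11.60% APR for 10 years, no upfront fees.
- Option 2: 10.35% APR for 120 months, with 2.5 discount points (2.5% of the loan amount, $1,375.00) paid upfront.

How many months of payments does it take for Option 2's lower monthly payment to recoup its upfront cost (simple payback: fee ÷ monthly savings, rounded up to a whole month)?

Option 1: monthly rate = 11.6%/12 = 0.0096667; payment = 55,000 × 0.0096667 / (1 − (1+0.0096667)^−120) = $776.42.
Option 2: monthly rate = 10.35%/12 = 0.0086250; payment = 55,000 × 0.0086250 / (1 − (1+0.0086250)^−120) = $737.53.
Monthly savings = $776.42 − $737.53 = $38.89.
Break-even = $1,375.00 / $38.89 = 35.36 → 36 months.

36 months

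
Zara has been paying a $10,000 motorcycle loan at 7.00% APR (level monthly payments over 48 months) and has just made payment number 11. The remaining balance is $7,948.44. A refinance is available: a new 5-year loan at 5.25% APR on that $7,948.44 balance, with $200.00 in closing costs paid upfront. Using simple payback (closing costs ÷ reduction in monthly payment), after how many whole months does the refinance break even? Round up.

Current payment = 10,000 × 7%/12 / (1 − (1+0.0058333)^−48) = $239.46.
Refinanced payment = 7,948.44 × 0.0043750 / (1 − (1+0.0043750)^−60) = $150.91.
Monthly savings = $239.46 − $150.91 = $88.55.
Break-even = $200.00 / $88.55 = 2.26 → 3 months.

3 months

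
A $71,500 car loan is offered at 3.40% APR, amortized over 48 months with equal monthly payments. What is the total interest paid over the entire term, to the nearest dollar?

$5,073

Monthly rate = 3.4%/12 = 0.0028333; payment = 71,500 × 0.0028333 / (1 − (1+0.0028333)^−48) = $1,595.28.
Total paid = 48 × $1,595.28 = $76,573.44; interest = $76,573.44 − $71,500 = $5,073.44.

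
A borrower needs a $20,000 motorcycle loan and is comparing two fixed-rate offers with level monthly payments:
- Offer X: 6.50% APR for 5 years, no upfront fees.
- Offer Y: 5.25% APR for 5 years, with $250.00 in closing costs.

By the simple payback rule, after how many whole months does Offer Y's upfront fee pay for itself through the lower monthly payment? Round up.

Offer X: monthly rate = 6.5%/12 = 0.0054167; payment = 20,000 × 0.0054167 / (1 − (1+0.0054167)^−60) = $391.32.
Offer Y: at 5.25% the monthly rate is 0.0043750, so the payment is 20,000 × 0.0043750 / (1 − 1.0043750^−60) = $379.72.
Monthly savings = $391.32 − $379.72 = $11.60.
Break-even = $250.00 / $11.60 = 21.55 → 22 months.

22 months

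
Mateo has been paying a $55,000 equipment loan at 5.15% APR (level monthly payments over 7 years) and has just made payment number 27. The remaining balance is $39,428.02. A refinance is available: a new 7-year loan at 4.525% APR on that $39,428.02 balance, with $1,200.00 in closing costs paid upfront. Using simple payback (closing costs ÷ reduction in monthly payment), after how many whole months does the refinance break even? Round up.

6 months

Current payment = 55,000 × 5.15%/12 / (1 − (1+0.0042917)^−84) = $781.25.
Refinanced payment = 39,428.02 × 0.0037708 / (1 − (1+0.0037708)^−84) = $548.51.
Monthly savings = $781.25 − $548.51 = $232.74.
Break-even = $1,200.00 / $232.74 = 5.16 → 6 months.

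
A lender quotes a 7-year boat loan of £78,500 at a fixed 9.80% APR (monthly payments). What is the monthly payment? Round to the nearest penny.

£1,295.10

Monthly rate = 9.8%/12 = 0.0081667; payment = 78,500 × 0.0081667 / (1 − (1+0.0081667)^−84) = £1,295.10.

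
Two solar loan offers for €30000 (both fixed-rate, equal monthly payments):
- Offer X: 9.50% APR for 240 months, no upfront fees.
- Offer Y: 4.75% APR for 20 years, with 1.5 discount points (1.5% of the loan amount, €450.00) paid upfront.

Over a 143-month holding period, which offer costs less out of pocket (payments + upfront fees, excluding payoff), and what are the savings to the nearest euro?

Offer Y by €11,815

Offer X: monthly rate = 9.5%/12 = 0.0079167; payment = 30,000 × 0.0079167 / (1 − (1+0.0079167)^−240) = €279.64.
Offer Y: at 4.75% the monthly rate is 0.0039583, so the payment is 30,000 × 0.0039583 / (1 − 1.0039583^−240) = €193.87.
Over 143 months: Offer X costs 143 × €279.64 = €39,988.52; Offer Y costs 143 × €193.87 + €450.00 = €28,173.41.
Offer Y is cheaper by €39,988.52 − €28,173.41 = €11,815.11.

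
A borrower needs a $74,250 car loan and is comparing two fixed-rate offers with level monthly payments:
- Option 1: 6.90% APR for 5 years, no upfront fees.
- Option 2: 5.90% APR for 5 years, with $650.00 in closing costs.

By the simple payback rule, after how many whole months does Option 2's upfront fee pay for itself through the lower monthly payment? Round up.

19 months

Option 1: monthly rate = 6.9%/12 = 0.0057500; payment = 74,250 × 0.0057500 / (1 − (1+0.0057500)^−60) = $1,466.74.
Option 2: at 5.90% the monthly rate is 0.0049167, so the payment is 74,250 × 0.0049167 / (1 − 1.0049167^−60) = $1,432.01.
Monthly savings = $1,466.74 − $1,432.01 = $34.73.
Break-even = $650.00 / $34.73 = 18.72 → 19 months.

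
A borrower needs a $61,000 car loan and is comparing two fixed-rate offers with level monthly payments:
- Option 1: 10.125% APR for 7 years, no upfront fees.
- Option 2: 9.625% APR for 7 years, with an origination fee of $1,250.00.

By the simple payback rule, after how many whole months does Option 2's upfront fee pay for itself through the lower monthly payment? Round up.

Option 1: at 10.125% the monthly rate is 0.0084375, so the payment is 61,000 × 0.0084375 / (1 − 1.0084375^−84) = $1,016.62.
Option 2: monthly rate = 9.625%/12 = 0.0080208; payment = 61,000 × 0.0080208 / (1 − (1+0.0080208)^−84) = $1,000.89.
Monthly savings = $1,016.62 − $1,000.89 = $15.73.
Break-even = $1,250.00 / $15.73 = 79.47 → 80 months.

80 months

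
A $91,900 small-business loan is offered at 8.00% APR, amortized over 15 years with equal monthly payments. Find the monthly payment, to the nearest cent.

Monthly rate = 8%/12 = 0.0066667; payment = 91,900 × 0.0066667 / (1 − (1+0.0066667)^−180) = $878.24.

$878.24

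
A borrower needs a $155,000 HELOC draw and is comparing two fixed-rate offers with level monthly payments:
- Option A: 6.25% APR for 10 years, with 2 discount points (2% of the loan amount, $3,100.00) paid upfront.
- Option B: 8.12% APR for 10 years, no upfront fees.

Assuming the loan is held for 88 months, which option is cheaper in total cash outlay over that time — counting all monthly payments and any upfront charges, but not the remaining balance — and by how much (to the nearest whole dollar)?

Option A: monthly rate = 6.25%/12 = 0.0052083; payment = 155,000 × 0.0052083 / (1 − (1+0.0052083)^−120) = $1,740.34.
Option B: monthly rate = 8.12%/12 = 0.0067667; payment = 155,000 × 0.0067667 / (1 − (1+0.0067667)^−120) = $1,890.42.
Over 88 months: Option A costs 88 × $1,740.34 + $3,100.00 = $156,249.92; Option B costs 88 × $1,890.42 = $166,356.96.
Option A is cheaper by $166,356.96 − $156,249.92 = $10,107.04.

Option A by $10,107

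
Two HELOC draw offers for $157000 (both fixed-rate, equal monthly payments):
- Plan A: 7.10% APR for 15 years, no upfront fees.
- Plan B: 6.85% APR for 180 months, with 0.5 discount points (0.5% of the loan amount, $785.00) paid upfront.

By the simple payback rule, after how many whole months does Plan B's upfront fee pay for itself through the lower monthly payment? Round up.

Plan A: at 7.10% the monthly rate is 0.0059167, so the payment is 157,000 × 0.0059167 / (1 − 1.0059167^−180) = $1,419.95.
Plan B: at 6.85% the monthly rate is 0.0057083, so the payment is 157,000 × 0.0057083 / (1 − 1.0057083^−180) = $1,398.03.
Monthly savings = $1,419.95 − $1,398.03 = $21.92.
Break-even = $785.00 / $21.92 = 35.81 → 36 months.

36 months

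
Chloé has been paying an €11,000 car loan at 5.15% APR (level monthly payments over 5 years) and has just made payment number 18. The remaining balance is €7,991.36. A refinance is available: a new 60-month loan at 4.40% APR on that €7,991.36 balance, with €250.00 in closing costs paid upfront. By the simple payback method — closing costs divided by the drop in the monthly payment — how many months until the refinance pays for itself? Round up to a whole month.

5 months

Current payment = 11,000 × 5.15%/12 / (1 − (1+0.0042917)^−60) = €208.34.
Refinanced payment = 7,991.36 × 0.0036667 / (1 − (1+0.0036667)^−60) = €148.62.
Monthly savings = €208.34 − €148.62 = €59.72.
Break-even = €250.00 / €59.72 = 4.19 → 5 months.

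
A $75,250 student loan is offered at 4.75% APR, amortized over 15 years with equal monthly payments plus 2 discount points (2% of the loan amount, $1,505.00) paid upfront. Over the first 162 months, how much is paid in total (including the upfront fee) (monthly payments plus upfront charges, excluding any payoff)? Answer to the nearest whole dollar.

At 4.75% the monthly rate is 0.0039583, so the payment is 75,250 × 0.0039583 / (1 − 1.0039583^−180) = $585.32.
Total outlay = 162 × $585.32 + $1,505.00 = $96,326.84.

$96,327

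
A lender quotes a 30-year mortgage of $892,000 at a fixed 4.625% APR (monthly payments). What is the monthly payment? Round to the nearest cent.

$4,586.12

At 4.625% the monthly rate is 0.0038542, so the payment is 892,000 × 0.0038542 / (1 − 1.0038542^−360) = $4,586.12.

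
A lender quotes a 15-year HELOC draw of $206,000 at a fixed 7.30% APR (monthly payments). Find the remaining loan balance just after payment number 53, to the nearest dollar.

$166,543

With monthly rate i = 7.3%/12 = 0.0060833, the balance after k of n payments is P · [(1+i)^n − (1+i)^k] / [(1+i)^n − 1].
(1+0.0060833)^180 = 2.97928346 and (1+0.0060833)^53 = 1.37911218, so the balance is 206,000 × (2.97928346 − 1.37911218) / (2.97928346 − 1) = $166,542.74.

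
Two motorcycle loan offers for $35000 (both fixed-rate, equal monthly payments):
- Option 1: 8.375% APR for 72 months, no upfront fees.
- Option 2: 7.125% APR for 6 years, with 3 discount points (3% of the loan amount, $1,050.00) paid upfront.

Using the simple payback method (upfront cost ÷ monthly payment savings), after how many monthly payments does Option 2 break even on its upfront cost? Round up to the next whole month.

Option 1: at 8.375% the monthly rate is 0.0069792, so the payment is 35,000 × 0.0069792 / (1 − 1.0069792^−72) = $620.09.
Option 2: monthly rate = 7.125%/12 = 0.0059375; payment = 35,000 × 0.0059375 / (1 − (1+0.0059375)^−72) = $598.82.
Monthly savings = $620.09 − $598.82 = $21.27.
Break-even = $1,050.00 / $21.27 = 49.37 → 50 months.

50 months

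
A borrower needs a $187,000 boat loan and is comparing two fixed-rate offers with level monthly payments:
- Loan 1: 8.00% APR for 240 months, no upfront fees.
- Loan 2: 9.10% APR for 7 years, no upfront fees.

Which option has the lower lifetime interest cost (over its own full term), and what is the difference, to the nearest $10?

Loan 1: monthly rate = 8%/12 = 0.0066667; payment = 187,000 × 0.0066667 / (1 − (1+0.0066667)^−240) = $1,564.14.
Total interest on Loan 1 = 240 × $1,564.14 − $187,000 = $188,393.60.
Loan 2: monthly rate = 9.1%/12 = 0.0075833; payment = 187,000 × 0.0075833 / (1 − (1+0.0075833)^−84) = $3,018.16.
Total interest on Loan 2 = 84 × $3,018.16 − $187,000 = $66,525.44.
Loan 2 is lower by $121,868.16.

Loan 2 by $121,870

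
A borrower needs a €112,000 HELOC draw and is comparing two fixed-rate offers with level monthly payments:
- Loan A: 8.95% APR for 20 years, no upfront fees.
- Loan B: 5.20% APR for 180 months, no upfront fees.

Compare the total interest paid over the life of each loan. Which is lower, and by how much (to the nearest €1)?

Loan A: at 8.95% the monthly rate is 0.0074583, so the payment is 112,000 × 0.0074583 / (1 − 1.0074583^−240) = €1,004.09.
Total interest on Loan A = 240 × €1,004.09 − €112,000 = €128,981.60.
Loan B: monthly rate = 5.2%/12 = 0.0043333; payment = 112,000 × 0.0043333 / (1 − (1+0.0043333)^−180) = €897.40.
Total interest on Loan B = 180 × €897.40 − €112,000 = €49,532.00.
Loan B is lower by €79,449.60.

Loan B by €79,450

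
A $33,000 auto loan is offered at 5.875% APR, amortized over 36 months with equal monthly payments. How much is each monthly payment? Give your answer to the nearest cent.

At 5.875% the monthly rate is 0.0048958, so the payment is 33,000 × 0.0048958 / (1 − 1.0048958^−36) = $1,002.06.

$1,002.06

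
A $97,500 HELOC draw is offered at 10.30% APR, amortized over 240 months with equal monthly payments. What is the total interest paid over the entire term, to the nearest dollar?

At 10.30% the monthly rate is 0.0085833, so the payment is 97,500 × 0.0085833 / (1 − 1.0085833^−240) = $960.36.
Total paid = 240 × $960.36 = $230,486.40; interest = $230,486.40 − $97,500 = $132,986.40.

$132,986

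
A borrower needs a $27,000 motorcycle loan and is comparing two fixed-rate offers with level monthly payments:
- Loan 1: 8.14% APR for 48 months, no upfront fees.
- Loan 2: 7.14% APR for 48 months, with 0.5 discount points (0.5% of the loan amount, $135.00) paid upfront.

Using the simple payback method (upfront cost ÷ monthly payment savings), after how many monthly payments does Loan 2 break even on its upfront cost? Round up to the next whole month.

Loan 1: at 8.14% the monthly rate is 0.0067833, so the payment is 27,000 × 0.0067833 / (1 − 1.0067833^−48) = $660.92.
Loan 2: at 7.14% the monthly rate is 0.0059500, so the payment is 27,000 × 0.0059500 / (1 − 1.0059500^−48) = $648.30.
Monthly savings = $660.92 − $648.30 = $12.62.
Break-even = $135.00 / $12.62 = 10.70 → 11 months.

11 months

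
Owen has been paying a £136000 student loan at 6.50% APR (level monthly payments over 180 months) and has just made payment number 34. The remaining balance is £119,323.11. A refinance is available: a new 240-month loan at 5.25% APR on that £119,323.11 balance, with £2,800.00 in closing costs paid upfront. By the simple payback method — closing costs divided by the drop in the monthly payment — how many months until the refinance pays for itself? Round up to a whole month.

8 months

Current payment = 136,000 × 6.5%/12 / (1 − (1+0.0054167)^−180) = £1,184.71.
Refinanced payment = 119,323.11 × 0.0043750 / (1 − (1+0.0043750)^−240) = £804.05.
Monthly savings = £1,184.71 − £804.05 = £380.66.
Break-even = £2,800.00 / £380.66 = 7.36 → 8 months.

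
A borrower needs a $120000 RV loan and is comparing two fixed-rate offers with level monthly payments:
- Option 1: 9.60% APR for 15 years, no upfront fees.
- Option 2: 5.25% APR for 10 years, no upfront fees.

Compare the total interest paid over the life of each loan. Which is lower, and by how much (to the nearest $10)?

Option 2 by $72,360

Option 1: monthly rate = 9.6%/12 = 0.0080000; payment = 120,000 × 0.0080000 / (1 − (1+0.0080000)^−180) = $1,260.32.
Total interest on Option 1 = 180 × $1,260.32 − $120,000 = $106,857.60.
Option 2: at 5.25% the monthly rate is 0.0043750, so the payment is 120,000 × 0.0043750 / (1 − 1.0043750^−120) = $1,287.50.
Total interest on Option 2 = 120 × $1,287.50 − $120,000 = $34,500.00.
Option 2 is lower by $72,357.60.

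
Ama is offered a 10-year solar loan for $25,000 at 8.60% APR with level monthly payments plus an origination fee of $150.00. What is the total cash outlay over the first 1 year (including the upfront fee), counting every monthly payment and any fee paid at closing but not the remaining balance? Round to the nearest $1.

$3,886

Monthly rate = 8.6%/12 = 0.0071667; payment = 25,000 × 0.0071667 / (1 − (1+0.0071667)^−120) = $311.30.
Total outlay = 12 × $311.30 + $150.00 = $3,885.60.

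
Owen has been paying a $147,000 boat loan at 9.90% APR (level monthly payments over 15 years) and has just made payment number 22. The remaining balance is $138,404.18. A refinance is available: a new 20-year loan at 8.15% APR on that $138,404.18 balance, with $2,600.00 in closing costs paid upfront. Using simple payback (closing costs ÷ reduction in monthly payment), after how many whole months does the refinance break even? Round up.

7 months

Current payment = 147,000 × 9.9%/12 / (1 − (1+0.0082500)^−180) = $1,570.69.
Refinanced payment = 138,404.18 × 0.0067917 / (1 − (1+0.0067917)^−240) = $1,170.62.
Monthly savings = $1,570.69 − $1,170.62 = $400.07.
Break-even = $2,600.00 / $400.07 = 6.50 → 7 months.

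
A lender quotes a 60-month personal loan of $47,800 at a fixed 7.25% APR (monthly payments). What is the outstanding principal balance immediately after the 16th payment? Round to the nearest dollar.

$36,692

With monthly rate i = 7.25%/12 = 0.0060417, the balance after k of n payments is P · [(1+i)^n − (1+i)^k] / [(1+i)^n − 1].
(1+0.0060417)^60 = 1.43535089 and (1+0.0060417)^16 = 1.10117283, so the balance is 47,800 × (1.43535089 − 1.10117283) / (1.43535089 − 1) = $36,691.58.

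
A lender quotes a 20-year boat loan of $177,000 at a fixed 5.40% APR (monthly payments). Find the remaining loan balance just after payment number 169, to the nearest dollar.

$73,251

With monthly rate i = 5.4%/12 = 0.0045000, the balance after k of n payments is P · [(1+i)^n − (1+i)^k] / [(1+i)^n − 1].
(1+0.0045000)^240 = 2.93755401 and (1+0.0045000)^169 = 2.13569899, so the balance is 177,000 × (2.93755401 − 2.13569899) / (2.93755401 − 1) = $73,251.29.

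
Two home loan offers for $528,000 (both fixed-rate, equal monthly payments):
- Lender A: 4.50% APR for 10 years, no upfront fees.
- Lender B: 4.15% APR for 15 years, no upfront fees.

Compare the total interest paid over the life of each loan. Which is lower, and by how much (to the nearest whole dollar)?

Lender A by $53,512

Lender A: at 4.50% the monthly rate is 0.0037500, so the payment is 528,000 × 0.0037500 / (1 − 1.0037500^−120) = $5,472.11.
Total interest on Lender A = 120 × $5,472.11 − $528,000 = $128,653.20.
Lender B: monthly rate = 4.15%/12 = 0.0034583; payment = 528,000 × 0.0034583 / (1 − (1+0.0034583)^−180) = $3,945.36.
Total interest on Lender B = 180 × $3,945.36 − $528,000 = $182,164.80.
Lender A is lower by $53,511.60.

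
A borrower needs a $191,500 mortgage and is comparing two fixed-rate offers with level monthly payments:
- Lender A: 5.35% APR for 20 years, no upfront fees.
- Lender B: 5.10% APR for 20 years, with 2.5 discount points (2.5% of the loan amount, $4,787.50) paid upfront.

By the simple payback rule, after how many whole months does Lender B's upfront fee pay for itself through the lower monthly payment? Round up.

180 months

Lender A: monthly rate = 5.35%/12 = 0.0044583; payment = 191,500 × 0.0044583 / (1 − (1+0.0044583)^−240) = $1,301.13.
Lender B: monthly rate = 5.1%/12 = 0.0042500; payment = 191,500 × 0.0042500 / (1 − (1+0.0042500)^−240) = $1,274.42.
Monthly savings = $1,301.13 − $1,274.42 = $26.71.
Break-even = $4,787.50 / $26.71 = 179.24 → 180 months.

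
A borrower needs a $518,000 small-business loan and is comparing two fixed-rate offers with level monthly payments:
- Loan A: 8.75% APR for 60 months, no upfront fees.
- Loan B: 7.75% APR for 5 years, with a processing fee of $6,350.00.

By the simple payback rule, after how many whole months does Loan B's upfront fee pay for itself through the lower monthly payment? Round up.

Loan A: at 8.75% the monthly rate is 0.0072917, so the payment is 518,000 × 0.0072917 / (1 − 1.0072917^−60) = $10,690.09.
Loan B: monthly rate = 7.75%/12 = 0.0064583; payment = 518,000 × 0.0064583 / (1 − (1+0.0064583)^−60) = $10,441.31.
Monthly savings = $10,690.09 − $10,441.31 = $248.78.
Break-even = $6,350.00 / $248.78 = 25.52 → 26 months.

26 months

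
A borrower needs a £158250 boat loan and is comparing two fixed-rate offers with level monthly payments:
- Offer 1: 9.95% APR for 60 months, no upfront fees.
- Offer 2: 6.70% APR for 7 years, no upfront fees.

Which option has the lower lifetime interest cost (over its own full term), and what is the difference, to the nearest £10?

Offer 2 by £2,820

Offer 1: at 9.95% the monthly rate is 0.0082917, so the payment is 158,250 × 0.0082917 / (1 − 1.0082917^−60) = £3,358.45.
Total interest on Offer 1 = 60 × £3,358.45 − £158,250 = £43,257.00.
Offer 2: monthly rate = 6.7%/12 = 0.0055833; payment = 158,250 × 0.0055833 / (1 − (1+0.0055833)^−84) = £2,365.28.
Total interest on Offer 2 = 84 × £2,365.28 − £158,250 = £40,433.52.
Offer 2 is lower by £2,823.48.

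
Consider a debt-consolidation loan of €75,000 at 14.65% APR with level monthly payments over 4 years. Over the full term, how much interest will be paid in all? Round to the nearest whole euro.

€24,553

At 14.65% the monthly rate is 0.0122083, so the payment is 75,000 × 0.0122083 / (1 − 1.0122083^−48) = €2,074.02.
Total paid = 48 × €2,074.02 = €99,552.96; interest = €99,552.96 − €75,000 = €24,552.96.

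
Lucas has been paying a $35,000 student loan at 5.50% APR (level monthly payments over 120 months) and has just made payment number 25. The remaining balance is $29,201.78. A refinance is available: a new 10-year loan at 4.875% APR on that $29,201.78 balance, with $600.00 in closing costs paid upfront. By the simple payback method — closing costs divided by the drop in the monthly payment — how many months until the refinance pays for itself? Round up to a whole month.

Current payment = 35,000 × 5.5%/12 / (1 − (1+0.0045833)^−120) = $379.84.
Refinanced payment = 29,201.78 × 0.0040625 / (1 − (1+0.0040625)^−120) = $307.95.
Monthly savings = $379.84 − $307.95 = $71.89.
Break-even = $600.00 / $71.89 = 8.35 → 9 months.

9 months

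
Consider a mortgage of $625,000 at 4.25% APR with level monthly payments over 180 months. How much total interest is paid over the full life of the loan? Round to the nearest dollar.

At 4.25% the monthly rate is 0.0035417, so the payment is 625,000 × 0.0035417 / (1 − 1.0035417^−180) = $4,701.74.
Total paid = 180 × $4,701.74 = $846,313.20; interest = $846,313.20 − $625,000 = $221,313.20.

$221,313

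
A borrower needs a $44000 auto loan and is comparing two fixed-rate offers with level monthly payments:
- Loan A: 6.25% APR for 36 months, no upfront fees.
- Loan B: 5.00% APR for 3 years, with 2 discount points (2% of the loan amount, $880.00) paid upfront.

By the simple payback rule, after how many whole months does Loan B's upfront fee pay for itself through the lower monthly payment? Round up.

36 months

Loan A: monthly rate = 6.25%/12 = 0.0052083; payment = 44,000 × 0.0052083 / (1 − (1+0.0052083)^−36) = $1,343.56.
Loan B: monthly rate = 5%/12 = 0.0041667; payment = 44,000 × 0.0041667 / (1 − (1+0.0041667)^−36) = $1,318.72.
Monthly savings = $1,343.56 − $1,318.72 = $24.84.
Break-even = $880.00 / $24.84 = 35.43 → 36 months.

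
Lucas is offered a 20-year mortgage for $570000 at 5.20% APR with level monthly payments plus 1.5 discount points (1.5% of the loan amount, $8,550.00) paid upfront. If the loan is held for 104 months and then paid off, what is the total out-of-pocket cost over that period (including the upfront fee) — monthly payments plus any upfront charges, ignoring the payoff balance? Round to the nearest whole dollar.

$406,351

Monthly rate = 5.2%/12 = 0.0043333; payment = 570,000 × 0.0043333 / (1 − (1+0.0043333)^−240) = $3,825.01.
Total outlay = 104 × $3,825.01 + $8,550.00 = $406,351.04.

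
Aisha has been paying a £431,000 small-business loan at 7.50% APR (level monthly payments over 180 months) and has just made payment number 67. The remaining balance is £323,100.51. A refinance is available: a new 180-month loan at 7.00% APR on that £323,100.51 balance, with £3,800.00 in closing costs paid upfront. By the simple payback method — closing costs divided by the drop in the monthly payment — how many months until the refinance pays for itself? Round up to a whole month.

4 months

Current payment = 431,000 × 7.5%/12 / (1 − (1+0.0062500)^−180) = £3,995.42.
Refinanced payment = 323,100.51 × 0.0058333 / (1 − (1+0.0058333)^−180) = £2,904.12.
Monthly savings = £3,995.42 − £2,904.12 = £1,091.30.
Break-even = £3,800.00 / £1,091.30 = 3.48 → 4 months.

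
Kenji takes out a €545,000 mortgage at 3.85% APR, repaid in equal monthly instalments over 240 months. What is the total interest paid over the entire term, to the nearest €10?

At 3.85% the monthly rate is 0.0032083, so the payment is 545,000 × 0.0032083 / (1 − 1.0032083^−240) = €3,259.68.
Total paid = 240 × €3,259.68 = €782,323.20; interest = €782,323.20 − €545,000 = €237,323.20.

€237,320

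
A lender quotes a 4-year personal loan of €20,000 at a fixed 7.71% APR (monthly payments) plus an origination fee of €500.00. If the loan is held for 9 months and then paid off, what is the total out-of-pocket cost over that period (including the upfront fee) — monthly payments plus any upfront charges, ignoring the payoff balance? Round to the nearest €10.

€4,870

Monthly rate = 7.71%/12 = 0.0064250; payment = 20,000 × 0.0064250 / (1 − (1+0.0064250)^−48) = €485.54.
Total outlay = 9 × €485.54 + €500.00 = €4,869.86.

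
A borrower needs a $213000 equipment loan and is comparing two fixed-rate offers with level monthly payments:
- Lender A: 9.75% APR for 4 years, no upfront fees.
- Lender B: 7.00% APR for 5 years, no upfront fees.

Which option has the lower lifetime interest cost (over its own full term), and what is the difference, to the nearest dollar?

Lender A: at 9.75% the monthly rate is 0.0081250, so the payment is 213,000 × 0.0081250 / (1 − 1.0081250^−48) = $5,376.69.
Total interest on Lender A = 48 × $5,376.69 − $213,000 = $45,081.12.
Lender B: monthly rate = 7%/12 = 0.0058333; payment = 213,000 × 0.0058333 / (1 − (1+0.0058333)^−60) = $4,217.66.
Total interest on Lender B = 60 × $4,217.66 − $213,000 = $40,059.60.
Lender B is lower by $5,021.52.

Lender B by $5,022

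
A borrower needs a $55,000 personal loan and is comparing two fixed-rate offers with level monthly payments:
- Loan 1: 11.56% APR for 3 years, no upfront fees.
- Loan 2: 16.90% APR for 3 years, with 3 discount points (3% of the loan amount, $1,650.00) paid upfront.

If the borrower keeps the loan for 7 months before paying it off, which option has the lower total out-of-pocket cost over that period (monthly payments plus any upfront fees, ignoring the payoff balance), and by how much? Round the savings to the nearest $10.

Loan 1 by $2,650

Loan 1: monthly rate = 11.56%/12 = 0.0096333; payment = 55,000 × 0.0096333 / (1 − (1+0.0096333)^−36) = $1,815.25.
Loan 2: monthly rate = 16.9%/12 = 0.0140833; payment = 55,000 × 0.0140833 / (1 − (1+0.0140833)^−36) = $1,958.16.
Over 7 months: Loan 1 costs 7 × $1,815.25 = $12,706.75; Loan 2 costs 7 × $1,958.16 + $1,650.00 = $15,357.12.
Loan 1 is cheaper by $15,357.12 − $12,706.75 = $2,650.37.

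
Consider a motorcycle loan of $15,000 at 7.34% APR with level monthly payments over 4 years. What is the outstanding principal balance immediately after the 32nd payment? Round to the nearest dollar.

With monthly rate i = 7.34%/12 = 0.0061167, the balance after k of n payments is P · [(1+i)^n − (1+i)^k] / [(1+i)^n − 1].
(1+0.0061167)^48 = 1.34004838 and (1+0.0061167)^32 = 1.21547767, so the balance is 15,000 × (1.34004838 − 1.21547767) / (1.34004838 − 1) = $5,494.98.

$5,495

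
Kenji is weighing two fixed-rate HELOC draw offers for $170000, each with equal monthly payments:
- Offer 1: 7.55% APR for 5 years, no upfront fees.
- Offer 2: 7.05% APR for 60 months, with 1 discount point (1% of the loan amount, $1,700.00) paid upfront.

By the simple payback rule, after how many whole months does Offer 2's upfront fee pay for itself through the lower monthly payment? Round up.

Offer 1: at 7.55% the monthly rate is 0.0062917, so the payment is 170,000 × 0.0062917 / (1 − 1.0062917^−60) = $3,410.49.
Offer 2: at 7.05% the monthly rate is 0.0058750, so the payment is 170,000 × 0.0058750 / (1 − 1.0058750^−60) = $3,370.22.
Monthly savings = $3,410.49 − $3,370.22 = $40.27.
Break-even = $1,700.00 / $40.27 = 42.22 → 43 months.

43 months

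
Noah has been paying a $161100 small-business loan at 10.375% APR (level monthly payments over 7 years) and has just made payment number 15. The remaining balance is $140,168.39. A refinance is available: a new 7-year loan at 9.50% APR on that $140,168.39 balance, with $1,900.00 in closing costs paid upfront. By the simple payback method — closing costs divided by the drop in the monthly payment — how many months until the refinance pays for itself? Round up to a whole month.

Current payment = 161,100 × 10.375%/12 / (1 − (1+0.0086458)^−84) = $2,705.77.
Refinanced payment = 140,168.39 × 0.0079167 / (1 − (1+0.0079167)^−84) = $2,290.91.
Monthly savings = $2,705.77 − $2,290.91 = $414.86.
Break-even = $1,900.00 / $414.86 = 4.58 → 5 months.

5 months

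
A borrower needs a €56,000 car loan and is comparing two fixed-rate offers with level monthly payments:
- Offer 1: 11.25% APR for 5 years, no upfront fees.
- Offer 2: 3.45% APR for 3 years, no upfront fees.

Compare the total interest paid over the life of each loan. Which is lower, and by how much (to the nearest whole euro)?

Offer 1: monthly rate = 11.25%/12 = 0.0093750; payment = 56,000 × 0.0093750 / (1 − (1+0.0093750)^−60) = €1,224.57.
Total interest on Offer 1 = 60 × €1,224.57 − €56,000 = €17,474.20.
Offer 2: at 3.45% the monthly rate is 0.0028750, so the payment is 56,000 × 0.0028750 / (1 − 1.0028750^−36) = €1,639.68.
Total interest on Offer 2 = 36 × €1,639.68 − €56,000 = €3,028.48.
Offer 2 is lower by €14,445.72.

Offer 2 by €14,446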